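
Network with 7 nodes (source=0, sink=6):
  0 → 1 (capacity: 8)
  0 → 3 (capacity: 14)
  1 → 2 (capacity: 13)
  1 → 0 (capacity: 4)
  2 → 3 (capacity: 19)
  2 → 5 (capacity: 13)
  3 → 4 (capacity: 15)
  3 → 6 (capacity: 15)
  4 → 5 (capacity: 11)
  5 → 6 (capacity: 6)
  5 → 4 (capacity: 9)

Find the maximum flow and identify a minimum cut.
Max flow = 21, Min cut edges: (3,6), (5,6)

Maximum flow: 21
Minimum cut: (3,6), (5,6)
Partition: S = [0, 1, 2, 3, 4, 5], T = [6]

Max-flow min-cut theorem verified: both equal 21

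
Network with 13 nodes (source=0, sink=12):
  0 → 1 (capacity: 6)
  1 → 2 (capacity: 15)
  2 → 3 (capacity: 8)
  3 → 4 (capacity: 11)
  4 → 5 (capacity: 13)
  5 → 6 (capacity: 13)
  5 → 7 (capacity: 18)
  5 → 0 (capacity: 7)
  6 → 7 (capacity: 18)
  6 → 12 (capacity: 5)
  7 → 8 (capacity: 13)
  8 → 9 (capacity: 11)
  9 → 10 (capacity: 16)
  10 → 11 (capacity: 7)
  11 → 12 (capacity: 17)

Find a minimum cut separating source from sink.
Min cut value = 6, edges: (0,1)

Min cut value: 6
Partition: S = [0], T = [1, 2, 3, 4, 5, 6, 7, 8, 9, 10, 11, 12]
Cut edges: (0,1)

By max-flow min-cut theorem, max flow = min cut = 6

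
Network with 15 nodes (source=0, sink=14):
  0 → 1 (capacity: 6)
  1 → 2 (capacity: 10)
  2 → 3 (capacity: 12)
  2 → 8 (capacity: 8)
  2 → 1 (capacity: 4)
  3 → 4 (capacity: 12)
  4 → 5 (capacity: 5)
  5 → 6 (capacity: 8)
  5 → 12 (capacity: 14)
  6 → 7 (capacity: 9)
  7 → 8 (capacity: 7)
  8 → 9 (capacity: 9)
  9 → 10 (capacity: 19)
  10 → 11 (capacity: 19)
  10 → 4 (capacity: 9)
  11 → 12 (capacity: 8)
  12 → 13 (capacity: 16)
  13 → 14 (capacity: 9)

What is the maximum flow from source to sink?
Maximum flow = 6

Max flow: 6

Flow assignment:
  0 → 1: 6/6
  1 → 2: 6/10
  2 → 3: 5/12
  2 → 8: 1/8
  3 → 4: 5/12
  4 → 5: 5/5
  5 → 12: 5/14
  8 → 9: 1/9
  9 → 10: 1/19
  10 → 11: 1/19
  11 → 12: 1/8
  12 → 13: 6/16
  13 → 14: 6/9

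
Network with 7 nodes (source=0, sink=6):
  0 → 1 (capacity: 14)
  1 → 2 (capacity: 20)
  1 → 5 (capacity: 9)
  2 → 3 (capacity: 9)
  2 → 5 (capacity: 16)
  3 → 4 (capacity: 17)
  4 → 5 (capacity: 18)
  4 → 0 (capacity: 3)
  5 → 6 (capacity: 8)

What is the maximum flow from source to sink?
Maximum flow = 8

Max flow: 8

Flow assignment:
  0 → 1: 8/14
  1 → 5: 8/9
  5 → 6: 8/8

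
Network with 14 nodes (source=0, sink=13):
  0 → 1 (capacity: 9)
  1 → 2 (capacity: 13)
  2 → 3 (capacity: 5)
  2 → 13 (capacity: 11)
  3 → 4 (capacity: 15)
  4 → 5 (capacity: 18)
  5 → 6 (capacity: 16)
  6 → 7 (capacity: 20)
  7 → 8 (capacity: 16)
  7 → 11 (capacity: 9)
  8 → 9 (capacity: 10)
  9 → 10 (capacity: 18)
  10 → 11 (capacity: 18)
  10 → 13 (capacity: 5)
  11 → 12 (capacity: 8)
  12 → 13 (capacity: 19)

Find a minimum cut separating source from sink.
Min cut value = 9, edges: (0,1)

Min cut value: 9
Partition: S = [0], T = [1, 2, 3, 4, 5, 6, 7, 8, 9, 10, 11, 12, 13]
Cut edges: (0,1)

By max-flow min-cut theorem, max flow = min cut = 9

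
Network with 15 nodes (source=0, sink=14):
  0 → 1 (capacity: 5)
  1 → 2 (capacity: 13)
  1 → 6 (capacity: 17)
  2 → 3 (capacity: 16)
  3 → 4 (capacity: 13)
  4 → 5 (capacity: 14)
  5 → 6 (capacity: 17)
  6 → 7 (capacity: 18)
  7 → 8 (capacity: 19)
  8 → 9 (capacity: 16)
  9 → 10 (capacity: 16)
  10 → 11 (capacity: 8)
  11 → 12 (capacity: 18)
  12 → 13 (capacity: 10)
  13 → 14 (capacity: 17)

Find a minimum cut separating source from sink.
Min cut value = 5, edges: (0,1)

Min cut value: 5
Partition: S = [0], T = [1, 2, 3, 4, 5, 6, 7, 8, 9, 10, 11, 12, 13, 14]
Cut edges: (0,1)

By max-flow min-cut theorem, max flow = min cut = 5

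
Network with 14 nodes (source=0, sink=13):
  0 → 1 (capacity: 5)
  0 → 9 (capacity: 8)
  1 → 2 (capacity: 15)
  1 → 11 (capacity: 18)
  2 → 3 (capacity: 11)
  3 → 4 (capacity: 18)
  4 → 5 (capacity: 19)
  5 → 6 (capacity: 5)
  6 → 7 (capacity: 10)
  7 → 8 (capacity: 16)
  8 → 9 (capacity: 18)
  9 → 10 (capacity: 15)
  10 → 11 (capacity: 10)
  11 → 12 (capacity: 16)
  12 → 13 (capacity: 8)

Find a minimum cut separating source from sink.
Min cut value = 8, edges: (12,13)

Min cut value: 8
Partition: S = [0, 1, 2, 3, 4, 5, 6, 7, 8, 9, 10, 11, 12], T = [13]
Cut edges: (12,13)

By max-flow min-cut theorem, max flow = min cut = 8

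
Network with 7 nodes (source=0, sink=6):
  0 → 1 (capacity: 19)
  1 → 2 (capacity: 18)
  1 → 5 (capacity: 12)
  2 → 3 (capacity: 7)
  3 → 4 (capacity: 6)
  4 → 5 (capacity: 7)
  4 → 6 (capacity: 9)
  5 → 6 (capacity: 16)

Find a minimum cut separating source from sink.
Min cut value = 18, edges: (1,5), (3,4)

Min cut value: 18
Partition: S = [0, 1, 2, 3], T = [4, 5, 6]
Cut edges: (1,5), (3,4)

By max-flow min-cut theorem, max flow = min cut = 18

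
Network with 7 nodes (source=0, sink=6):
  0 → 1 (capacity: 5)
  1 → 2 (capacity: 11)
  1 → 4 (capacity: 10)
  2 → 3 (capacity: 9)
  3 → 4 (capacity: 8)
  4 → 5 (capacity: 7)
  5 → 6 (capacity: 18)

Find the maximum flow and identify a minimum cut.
Max flow = 5, Min cut edges: (0,1)

Maximum flow: 5
Minimum cut: (0,1)
Partition: S = [0], T = [1, 2, 3, 4, 5, 6]

Max-flow min-cut theorem verified: both equal 5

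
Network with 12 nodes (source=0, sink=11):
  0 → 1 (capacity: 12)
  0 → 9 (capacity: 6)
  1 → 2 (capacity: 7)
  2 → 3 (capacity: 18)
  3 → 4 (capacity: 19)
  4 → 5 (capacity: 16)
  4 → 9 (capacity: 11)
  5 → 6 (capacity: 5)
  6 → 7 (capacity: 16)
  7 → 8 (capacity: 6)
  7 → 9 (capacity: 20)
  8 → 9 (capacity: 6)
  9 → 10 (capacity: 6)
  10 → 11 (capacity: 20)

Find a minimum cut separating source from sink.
Min cut value = 6, edges: (9,10)

Min cut value: 6
Partition: S = [0, 1, 2, 3, 4, 5, 6, 7, 8, 9], T = [10, 11]
Cut edges: (9,10)

By max-flow min-cut theorem, max flow = min cut = 6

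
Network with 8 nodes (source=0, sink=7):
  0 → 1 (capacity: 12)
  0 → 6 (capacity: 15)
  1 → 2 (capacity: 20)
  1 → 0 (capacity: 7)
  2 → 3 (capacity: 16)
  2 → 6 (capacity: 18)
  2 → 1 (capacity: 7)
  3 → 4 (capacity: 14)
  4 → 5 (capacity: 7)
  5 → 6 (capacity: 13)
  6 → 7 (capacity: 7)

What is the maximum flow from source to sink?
Maximum flow = 7

Max flow: 7

Flow assignment:
  0 → 1: 7/12
  1 → 2: 7/20
  2 → 6: 7/18
  6 → 7: 7/7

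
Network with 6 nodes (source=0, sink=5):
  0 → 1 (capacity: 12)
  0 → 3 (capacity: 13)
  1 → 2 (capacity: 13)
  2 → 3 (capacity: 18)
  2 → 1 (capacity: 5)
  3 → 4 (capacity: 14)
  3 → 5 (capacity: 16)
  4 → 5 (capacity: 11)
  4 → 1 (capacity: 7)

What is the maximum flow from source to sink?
Maximum flow = 25

Max flow: 25

Flow assignment:
  0 → 1: 12/12
  0 → 3: 13/13
  1 → 2: 12/13
  2 → 3: 12/18
  3 → 4: 9/14
  3 → 5: 16/16
  4 → 5: 9/11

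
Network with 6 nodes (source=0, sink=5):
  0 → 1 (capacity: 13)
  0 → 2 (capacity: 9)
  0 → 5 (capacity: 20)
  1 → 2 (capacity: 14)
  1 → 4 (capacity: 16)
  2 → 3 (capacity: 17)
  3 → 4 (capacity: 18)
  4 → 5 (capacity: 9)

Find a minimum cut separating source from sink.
Min cut value = 29, edges: (0,5), (4,5)

Min cut value: 29
Partition: S = [0, 1, 2, 3, 4], T = [5]
Cut edges: (0,5), (4,5)

By max-flow min-cut theorem, max flow = min cut = 29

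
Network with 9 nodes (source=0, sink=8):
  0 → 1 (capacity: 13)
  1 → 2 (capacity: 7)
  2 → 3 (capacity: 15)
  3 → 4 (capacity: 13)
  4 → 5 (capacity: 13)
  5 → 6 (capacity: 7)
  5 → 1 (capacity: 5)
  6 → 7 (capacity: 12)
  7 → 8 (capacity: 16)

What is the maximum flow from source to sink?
Maximum flow = 7

Max flow: 7

Flow assignment:
  0 → 1: 7/13
  1 → 2: 7/7
  2 → 3: 7/15
  3 → 4: 7/13
  4 → 5: 7/13
  5 → 6: 7/7
  6 → 7: 7/12
  7 → 8: 7/16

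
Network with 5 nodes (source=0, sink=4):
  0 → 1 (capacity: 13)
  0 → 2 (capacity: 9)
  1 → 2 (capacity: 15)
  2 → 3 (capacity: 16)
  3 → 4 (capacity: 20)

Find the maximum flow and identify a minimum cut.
Max flow = 16, Min cut edges: (2,3)

Maximum flow: 16
Minimum cut: (2,3)
Partition: S = [0, 1, 2], T = [3, 4]

Max-flow min-cut theorem verified: both equal 16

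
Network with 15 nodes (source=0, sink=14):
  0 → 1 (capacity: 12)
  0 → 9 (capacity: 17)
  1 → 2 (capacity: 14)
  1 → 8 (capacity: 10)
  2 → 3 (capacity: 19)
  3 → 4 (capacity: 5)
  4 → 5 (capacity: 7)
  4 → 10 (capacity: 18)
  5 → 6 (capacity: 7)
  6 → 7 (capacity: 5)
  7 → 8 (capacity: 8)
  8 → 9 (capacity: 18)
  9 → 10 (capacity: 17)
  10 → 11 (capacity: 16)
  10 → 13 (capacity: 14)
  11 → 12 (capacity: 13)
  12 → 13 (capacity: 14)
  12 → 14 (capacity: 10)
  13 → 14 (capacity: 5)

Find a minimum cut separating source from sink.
Min cut value = 15, edges: (12,14), (13,14)

Min cut value: 15
Partition: S = [0, 1, 2, 3, 4, 5, 6, 7, 8, 9, 10, 11, 12, 13], T = [14]
Cut edges: (12,14), (13,14)

By max-flow min-cut theorem, max flow = min cut = 15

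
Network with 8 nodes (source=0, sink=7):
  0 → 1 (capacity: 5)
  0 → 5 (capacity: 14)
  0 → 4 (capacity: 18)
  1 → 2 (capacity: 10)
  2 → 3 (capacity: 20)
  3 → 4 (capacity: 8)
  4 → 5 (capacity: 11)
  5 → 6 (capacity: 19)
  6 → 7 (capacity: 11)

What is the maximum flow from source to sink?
Maximum flow = 11

Max flow: 11

Flow assignment:
  0 → 1: 5/5
  0 → 4: 6/18
  1 → 2: 5/10
  2 → 3: 5/20
  3 → 4: 5/8
  4 → 5: 11/11
  5 → 6: 11/19
  6 → 7: 11/11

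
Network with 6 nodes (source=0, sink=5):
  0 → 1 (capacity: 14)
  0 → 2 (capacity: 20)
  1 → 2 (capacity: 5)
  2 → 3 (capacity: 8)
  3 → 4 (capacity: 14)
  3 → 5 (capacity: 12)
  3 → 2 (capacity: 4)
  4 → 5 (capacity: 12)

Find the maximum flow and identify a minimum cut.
Max flow = 8, Min cut edges: (2,3)

Maximum flow: 8
Minimum cut: (2,3)
Partition: S = [0, 1, 2], T = [3, 4, 5]

Max-flow min-cut theorem verified: both equal 8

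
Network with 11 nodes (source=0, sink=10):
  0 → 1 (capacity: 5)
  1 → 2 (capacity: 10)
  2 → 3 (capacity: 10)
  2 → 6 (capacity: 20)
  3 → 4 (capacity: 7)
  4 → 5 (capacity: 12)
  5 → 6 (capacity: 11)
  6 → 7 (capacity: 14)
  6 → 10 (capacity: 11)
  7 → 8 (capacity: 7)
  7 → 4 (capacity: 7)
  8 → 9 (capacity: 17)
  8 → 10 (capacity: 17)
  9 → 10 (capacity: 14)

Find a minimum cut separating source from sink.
Min cut value = 5, edges: (0,1)

Min cut value: 5
Partition: S = [0], T = [1, 2, 3, 4, 5, 6, 7, 8, 9, 10]
Cut edges: (0,1)

By max-flow min-cut theorem, max flow = min cut = 5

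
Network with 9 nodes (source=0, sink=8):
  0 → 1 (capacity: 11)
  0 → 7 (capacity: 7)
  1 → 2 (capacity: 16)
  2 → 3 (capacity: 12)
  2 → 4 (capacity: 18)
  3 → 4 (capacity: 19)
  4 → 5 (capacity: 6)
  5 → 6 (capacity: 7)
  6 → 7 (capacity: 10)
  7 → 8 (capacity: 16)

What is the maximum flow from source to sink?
Maximum flow = 13

Max flow: 13

Flow assignment:
  0 → 1: 6/11
  0 → 7: 7/7
  1 → 2: 6/16
  2 → 4: 6/18
  4 → 5: 6/6
  5 → 6: 6/7
  6 → 7: 6/10
  7 → 8: 13/16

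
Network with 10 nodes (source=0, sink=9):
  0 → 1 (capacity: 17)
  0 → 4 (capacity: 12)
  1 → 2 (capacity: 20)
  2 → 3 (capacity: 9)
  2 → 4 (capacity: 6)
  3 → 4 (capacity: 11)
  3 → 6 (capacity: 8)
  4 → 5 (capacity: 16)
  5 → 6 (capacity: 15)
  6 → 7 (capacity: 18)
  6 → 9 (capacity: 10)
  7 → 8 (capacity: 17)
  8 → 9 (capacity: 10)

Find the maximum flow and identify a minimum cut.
Max flow = 20, Min cut edges: (6,9), (8,9)

Maximum flow: 20
Minimum cut: (6,9), (8,9)
Partition: S = [0, 1, 2, 3, 4, 5, 6, 7, 8], T = [9]

Max-flow min-cut theorem verified: both equal 20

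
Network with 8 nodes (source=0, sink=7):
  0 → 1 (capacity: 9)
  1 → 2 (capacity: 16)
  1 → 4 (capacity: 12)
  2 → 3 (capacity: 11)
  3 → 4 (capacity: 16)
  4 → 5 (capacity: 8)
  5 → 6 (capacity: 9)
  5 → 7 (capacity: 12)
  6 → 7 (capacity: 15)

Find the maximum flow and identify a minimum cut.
Max flow = 8, Min cut edges: (4,5)

Maximum flow: 8
Minimum cut: (4,5)
Partition: S = [0, 1, 2, 3, 4], T = [5, 6, 7]

Max-flow min-cut theorem verified: both equal 8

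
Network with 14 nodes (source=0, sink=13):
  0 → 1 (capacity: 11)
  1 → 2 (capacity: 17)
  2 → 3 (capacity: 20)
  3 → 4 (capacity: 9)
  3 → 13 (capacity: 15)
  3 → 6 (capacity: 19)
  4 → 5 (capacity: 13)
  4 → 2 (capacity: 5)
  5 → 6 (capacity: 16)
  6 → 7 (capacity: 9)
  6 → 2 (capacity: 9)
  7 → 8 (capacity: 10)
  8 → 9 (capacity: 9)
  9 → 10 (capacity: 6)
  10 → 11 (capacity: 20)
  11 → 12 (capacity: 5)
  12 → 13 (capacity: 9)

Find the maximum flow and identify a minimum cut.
Max flow = 11, Min cut edges: (0,1)

Maximum flow: 11
Minimum cut: (0,1)
Partition: S = [0], T = [1, 2, 3, 4, 5, 6, 7, 8, 9, 10, 11, 12, 13]

Max-flow min-cut theorem verified: both equal 11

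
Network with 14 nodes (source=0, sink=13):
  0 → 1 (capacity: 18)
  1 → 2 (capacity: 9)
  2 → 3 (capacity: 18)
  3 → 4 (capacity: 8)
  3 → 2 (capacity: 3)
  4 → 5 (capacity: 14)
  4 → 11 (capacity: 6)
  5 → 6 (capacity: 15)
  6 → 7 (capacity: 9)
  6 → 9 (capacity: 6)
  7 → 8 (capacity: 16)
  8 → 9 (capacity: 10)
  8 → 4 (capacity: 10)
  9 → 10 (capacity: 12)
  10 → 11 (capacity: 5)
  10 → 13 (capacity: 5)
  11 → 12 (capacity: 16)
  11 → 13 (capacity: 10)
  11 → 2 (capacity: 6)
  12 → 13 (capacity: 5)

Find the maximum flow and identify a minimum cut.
Max flow = 8, Min cut edges: (3,4)

Maximum flow: 8
Minimum cut: (3,4)
Partition: S = [0, 1, 2, 3], T = [4, 5, 6, 7, 8, 9, 10, 11, 12, 13]

Max-flow min-cut theorem verified: both equal 8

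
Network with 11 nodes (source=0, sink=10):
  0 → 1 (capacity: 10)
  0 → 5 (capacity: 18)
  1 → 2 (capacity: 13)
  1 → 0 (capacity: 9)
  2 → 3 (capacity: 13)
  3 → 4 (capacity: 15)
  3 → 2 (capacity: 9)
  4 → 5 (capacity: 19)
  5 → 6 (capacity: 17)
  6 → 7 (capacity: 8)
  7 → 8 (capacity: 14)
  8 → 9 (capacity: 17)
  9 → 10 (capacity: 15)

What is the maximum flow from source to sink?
Maximum flow = 8

Max flow: 8

Flow assignment:
  0 → 1: 8/10
  1 → 2: 8/13
  2 → 3: 8/13
  3 → 4: 8/15
  4 → 5: 8/19
  5 → 6: 8/17
  6 → 7: 8/8
  7 → 8: 8/14
  8 → 9: 8/17
  9 → 10: 8/15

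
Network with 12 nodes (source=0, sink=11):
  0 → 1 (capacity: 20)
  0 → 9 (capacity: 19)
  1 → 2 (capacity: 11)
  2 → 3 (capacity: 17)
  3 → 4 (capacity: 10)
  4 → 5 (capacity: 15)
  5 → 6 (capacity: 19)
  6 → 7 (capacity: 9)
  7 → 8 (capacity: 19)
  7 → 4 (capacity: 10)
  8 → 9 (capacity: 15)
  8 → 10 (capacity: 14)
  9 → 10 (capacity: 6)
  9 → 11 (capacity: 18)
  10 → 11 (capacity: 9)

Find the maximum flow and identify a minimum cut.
Max flow = 27, Min cut edges: (9,11), (10,11)

Maximum flow: 27
Minimum cut: (9,11), (10,11)
Partition: S = [0, 1, 2, 3, 4, 5, 6, 7, 8, 9, 10], T = [11]

Max-flow min-cut theorem verified: both equal 27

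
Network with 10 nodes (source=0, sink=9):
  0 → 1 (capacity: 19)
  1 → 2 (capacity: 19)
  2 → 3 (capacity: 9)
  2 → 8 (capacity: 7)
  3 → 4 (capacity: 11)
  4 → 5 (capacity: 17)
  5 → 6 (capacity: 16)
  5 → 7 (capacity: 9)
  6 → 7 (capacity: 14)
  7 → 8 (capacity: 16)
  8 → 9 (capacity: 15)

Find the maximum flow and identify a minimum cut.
Max flow = 15, Min cut edges: (8,9)

Maximum flow: 15
Minimum cut: (8,9)
Partition: S = [0, 1, 2, 3, 4, 5, 6, 7, 8], T = [9]

Max-flow min-cut theorem verified: both equal 15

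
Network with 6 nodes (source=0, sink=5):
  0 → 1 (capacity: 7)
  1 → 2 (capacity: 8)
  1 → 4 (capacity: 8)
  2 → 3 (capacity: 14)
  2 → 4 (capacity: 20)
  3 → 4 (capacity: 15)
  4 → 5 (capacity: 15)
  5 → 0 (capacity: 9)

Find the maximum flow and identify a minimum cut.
Max flow = 7, Min cut edges: (0,1)

Maximum flow: 7
Minimum cut: (0,1)
Partition: S = [0], T = [1, 2, 3, 4, 5]

Max-flow min-cut theorem verified: both equal 7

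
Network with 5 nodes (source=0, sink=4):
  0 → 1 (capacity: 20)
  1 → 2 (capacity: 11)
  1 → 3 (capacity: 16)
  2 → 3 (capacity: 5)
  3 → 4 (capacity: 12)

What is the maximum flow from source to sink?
Maximum flow = 12

Max flow: 12

Flow assignment:
  0 → 1: 12/20
  1 → 3: 12/16
  3 → 4: 12/12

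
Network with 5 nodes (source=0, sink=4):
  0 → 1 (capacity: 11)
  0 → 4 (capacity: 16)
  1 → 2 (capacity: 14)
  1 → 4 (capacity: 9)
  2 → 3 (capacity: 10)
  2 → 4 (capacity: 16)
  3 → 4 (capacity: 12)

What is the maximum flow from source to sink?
Maximum flow = 27

Max flow: 27

Flow assignment:
  0 → 1: 11/11
  0 → 4: 16/16
  1 → 2: 2/14
  1 → 4: 9/9
  2 → 4: 2/16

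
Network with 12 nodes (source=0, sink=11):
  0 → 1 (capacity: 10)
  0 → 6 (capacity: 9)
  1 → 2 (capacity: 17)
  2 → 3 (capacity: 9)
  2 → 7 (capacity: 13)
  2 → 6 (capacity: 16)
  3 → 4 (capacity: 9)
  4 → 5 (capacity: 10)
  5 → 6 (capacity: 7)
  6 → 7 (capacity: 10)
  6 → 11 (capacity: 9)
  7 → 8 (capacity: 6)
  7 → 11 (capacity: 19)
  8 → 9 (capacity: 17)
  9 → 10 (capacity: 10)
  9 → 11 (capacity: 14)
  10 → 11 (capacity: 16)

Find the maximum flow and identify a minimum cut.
Max flow = 19, Min cut edges: (0,1), (0,6)

Maximum flow: 19
Minimum cut: (0,1), (0,6)
Partition: S = [0], T = [1, 2, 3, 4, 5, 6, 7, 8, 9, 10, 11]

Max-flow min-cut theorem verified: both equal 19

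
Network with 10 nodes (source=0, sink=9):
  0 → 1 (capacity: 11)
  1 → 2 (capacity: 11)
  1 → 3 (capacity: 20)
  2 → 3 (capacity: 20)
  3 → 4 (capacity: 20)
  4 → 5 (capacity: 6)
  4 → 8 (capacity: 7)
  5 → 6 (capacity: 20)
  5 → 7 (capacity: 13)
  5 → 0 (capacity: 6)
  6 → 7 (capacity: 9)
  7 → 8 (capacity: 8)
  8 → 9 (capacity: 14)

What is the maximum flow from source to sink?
Maximum flow = 11

Max flow: 11

Flow assignment:
  0 → 1: 11/11
  1 → 3: 11/20
  3 → 4: 11/20
  4 → 5: 4/6
  4 → 8: 7/7
  5 → 7: 4/13
  7 → 8: 4/8
  8 → 9: 11/14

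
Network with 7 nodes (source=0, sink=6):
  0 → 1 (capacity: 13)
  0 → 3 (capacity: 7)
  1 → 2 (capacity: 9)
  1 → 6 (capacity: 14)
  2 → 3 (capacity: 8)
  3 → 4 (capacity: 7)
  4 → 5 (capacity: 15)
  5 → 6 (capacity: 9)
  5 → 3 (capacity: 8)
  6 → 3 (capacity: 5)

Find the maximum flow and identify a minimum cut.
Max flow = 20, Min cut edges: (0,1), (3,4)

Maximum flow: 20
Minimum cut: (0,1), (3,4)
Partition: S = [0, 2, 3], T = [1, 4, 5, 6]

Max-flow min-cut theorem verified: both equal 20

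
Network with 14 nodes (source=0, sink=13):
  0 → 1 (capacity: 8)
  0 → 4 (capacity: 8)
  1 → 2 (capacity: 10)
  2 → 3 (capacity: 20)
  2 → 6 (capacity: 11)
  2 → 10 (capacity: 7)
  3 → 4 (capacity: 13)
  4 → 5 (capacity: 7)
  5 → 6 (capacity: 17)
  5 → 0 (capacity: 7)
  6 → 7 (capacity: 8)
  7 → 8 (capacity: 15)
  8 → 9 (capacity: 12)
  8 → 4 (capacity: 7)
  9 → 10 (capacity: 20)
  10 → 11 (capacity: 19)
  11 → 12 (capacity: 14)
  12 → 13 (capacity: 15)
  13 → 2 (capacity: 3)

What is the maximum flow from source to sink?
Maximum flow = 14

Max flow: 14

Flow assignment:
  0 → 1: 7/8
  0 → 4: 7/8
  1 → 2: 7/10
  2 → 6: 1/11
  2 → 10: 6/7
  4 → 5: 7/7
  5 → 6: 7/17
  6 → 7: 8/8
  7 → 8: 8/15
  8 → 9: 8/12
  9 → 10: 8/20
  10 → 11: 14/19
  11 → 12: 14/14
  12 → 13: 14/15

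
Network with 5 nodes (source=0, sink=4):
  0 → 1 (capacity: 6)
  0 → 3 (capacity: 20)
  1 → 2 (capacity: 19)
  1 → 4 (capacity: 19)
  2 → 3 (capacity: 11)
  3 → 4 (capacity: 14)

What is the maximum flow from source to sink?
Maximum flow = 20

Max flow: 20

Flow assignment:
  0 → 1: 6/6
  0 → 3: 14/20
  1 → 4: 6/19
  3 → 4: 14/14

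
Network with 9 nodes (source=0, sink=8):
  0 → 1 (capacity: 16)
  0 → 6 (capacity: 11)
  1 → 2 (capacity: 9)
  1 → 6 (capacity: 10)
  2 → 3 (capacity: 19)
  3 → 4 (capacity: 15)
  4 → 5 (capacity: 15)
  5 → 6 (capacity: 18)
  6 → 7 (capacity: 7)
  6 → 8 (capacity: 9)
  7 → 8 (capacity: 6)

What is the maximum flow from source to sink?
Maximum flow = 15

Max flow: 15

Flow assignment:
  0 → 1: 14/16
  0 → 6: 1/11
  1 → 2: 9/9
  1 → 6: 5/10
  2 → 3: 9/19
  3 → 4: 9/15
  4 → 5: 9/15
  5 → 6: 9/18
  6 → 7: 6/7
  6 → 8: 9/9
  7 → 8: 6/6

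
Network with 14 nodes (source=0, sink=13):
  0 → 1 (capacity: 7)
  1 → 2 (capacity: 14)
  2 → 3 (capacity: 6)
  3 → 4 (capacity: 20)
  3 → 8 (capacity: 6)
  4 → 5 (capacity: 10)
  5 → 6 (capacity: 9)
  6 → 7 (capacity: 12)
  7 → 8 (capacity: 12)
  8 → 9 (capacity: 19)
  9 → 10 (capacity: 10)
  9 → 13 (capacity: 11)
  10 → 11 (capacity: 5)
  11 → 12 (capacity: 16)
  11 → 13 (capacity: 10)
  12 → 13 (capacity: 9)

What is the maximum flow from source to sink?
Maximum flow = 6

Max flow: 6

Flow assignment:
  0 → 1: 6/7
  1 → 2: 6/14
  2 → 3: 6/6
  3 → 8: 6/6
  8 → 9: 6/19
  9 → 13: 6/11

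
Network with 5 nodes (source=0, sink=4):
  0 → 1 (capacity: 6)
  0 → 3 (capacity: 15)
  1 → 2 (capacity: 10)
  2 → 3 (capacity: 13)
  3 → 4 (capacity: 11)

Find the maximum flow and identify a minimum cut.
Max flow = 11, Min cut edges: (3,4)

Maximum flow: 11
Minimum cut: (3,4)
Partition: S = [0, 1, 2, 3], T = [4]

Max-flow min-cut theorem verified: both equal 11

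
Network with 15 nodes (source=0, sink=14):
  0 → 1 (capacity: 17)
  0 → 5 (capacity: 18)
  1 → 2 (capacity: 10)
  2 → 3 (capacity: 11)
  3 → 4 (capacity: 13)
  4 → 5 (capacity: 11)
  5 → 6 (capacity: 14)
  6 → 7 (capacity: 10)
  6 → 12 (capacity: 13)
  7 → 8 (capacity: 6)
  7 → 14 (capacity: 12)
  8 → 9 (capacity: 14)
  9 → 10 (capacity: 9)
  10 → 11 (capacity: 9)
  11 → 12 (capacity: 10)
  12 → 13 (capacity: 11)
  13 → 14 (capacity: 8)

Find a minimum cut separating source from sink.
Min cut value = 14, edges: (5,6)

Min cut value: 14
Partition: S = [0, 1, 2, 3, 4, 5], T = [6, 7, 8, 9, 10, 11, 12, 13, 14]
Cut edges: (5,6)

By max-flow min-cut theorem, max flow = min cut = 14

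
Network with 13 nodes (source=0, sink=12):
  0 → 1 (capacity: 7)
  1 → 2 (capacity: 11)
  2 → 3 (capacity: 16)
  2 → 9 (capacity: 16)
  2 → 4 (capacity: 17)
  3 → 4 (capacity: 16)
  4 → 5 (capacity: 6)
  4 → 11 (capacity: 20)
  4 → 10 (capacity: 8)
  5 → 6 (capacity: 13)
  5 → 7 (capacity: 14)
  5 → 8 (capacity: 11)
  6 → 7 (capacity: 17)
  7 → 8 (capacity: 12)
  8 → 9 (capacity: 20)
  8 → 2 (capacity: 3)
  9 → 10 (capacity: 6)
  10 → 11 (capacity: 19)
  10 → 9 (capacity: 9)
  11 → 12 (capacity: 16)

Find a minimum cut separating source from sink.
Min cut value = 7, edges: (0,1)

Min cut value: 7
Partition: S = [0], T = [1, 2, 3, 4, 5, 6, 7, 8, 9, 10, 11, 12]
Cut edges: (0,1)

By max-flow min-cut theorem, max flow = min cut = 7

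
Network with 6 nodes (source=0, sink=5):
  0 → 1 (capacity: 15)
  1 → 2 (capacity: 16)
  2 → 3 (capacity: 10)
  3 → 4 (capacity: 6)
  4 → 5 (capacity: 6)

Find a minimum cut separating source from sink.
Min cut value = 6, edges: (4,5)

Min cut value: 6
Partition: S = [0, 1, 2, 3, 4], T = [5]
Cut edges: (4,5)

By max-flow min-cut theorem, max flow = min cut = 6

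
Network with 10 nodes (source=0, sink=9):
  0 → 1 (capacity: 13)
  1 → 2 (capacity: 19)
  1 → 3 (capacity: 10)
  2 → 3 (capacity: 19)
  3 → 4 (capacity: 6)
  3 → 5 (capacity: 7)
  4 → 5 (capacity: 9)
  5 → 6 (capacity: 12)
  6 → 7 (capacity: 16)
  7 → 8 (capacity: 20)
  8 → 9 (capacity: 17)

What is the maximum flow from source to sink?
Maximum flow = 12

Max flow: 12

Flow assignment:
  0 → 1: 12/13
  1 → 2: 3/19
  1 → 3: 9/10
  2 → 3: 3/19
  3 → 4: 5/6
  3 → 5: 7/7
  4 → 5: 5/9
  5 → 6: 12/12
  6 → 7: 12/16
  7 → 8: 12/20
  8 → 9: 12/17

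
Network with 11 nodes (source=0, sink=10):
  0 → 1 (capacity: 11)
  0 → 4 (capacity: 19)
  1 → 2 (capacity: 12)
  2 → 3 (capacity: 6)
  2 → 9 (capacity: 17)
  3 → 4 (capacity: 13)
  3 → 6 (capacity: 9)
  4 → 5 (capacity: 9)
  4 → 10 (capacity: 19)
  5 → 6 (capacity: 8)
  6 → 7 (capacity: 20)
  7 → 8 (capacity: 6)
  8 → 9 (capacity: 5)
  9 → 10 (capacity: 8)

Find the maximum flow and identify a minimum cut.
Max flow = 27, Min cut edges: (4,10), (9,10)

Maximum flow: 27
Minimum cut: (4,10), (9,10)
Partition: S = [0, 1, 2, 3, 4, 5, 6, 7, 8, 9], T = [10]

Max-flow min-cut theorem verified: both equal 27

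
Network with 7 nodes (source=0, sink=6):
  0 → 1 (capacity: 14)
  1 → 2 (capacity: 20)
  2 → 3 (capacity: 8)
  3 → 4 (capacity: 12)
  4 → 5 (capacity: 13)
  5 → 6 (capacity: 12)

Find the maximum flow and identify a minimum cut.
Max flow = 8, Min cut edges: (2,3)

Maximum flow: 8
Minimum cut: (2,3)
Partition: S = [0, 1, 2], T = [3, 4, 5, 6]

Max-flow min-cut theorem verified: both equal 8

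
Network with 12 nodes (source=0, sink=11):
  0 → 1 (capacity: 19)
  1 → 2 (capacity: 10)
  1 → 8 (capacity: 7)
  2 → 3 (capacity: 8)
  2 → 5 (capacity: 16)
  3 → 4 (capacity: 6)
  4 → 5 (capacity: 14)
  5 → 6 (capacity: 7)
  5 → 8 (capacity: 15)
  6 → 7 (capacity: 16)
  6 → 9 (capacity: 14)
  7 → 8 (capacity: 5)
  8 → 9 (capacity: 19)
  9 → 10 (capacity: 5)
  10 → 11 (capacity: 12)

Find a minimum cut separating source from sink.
Min cut value = 5, edges: (9,10)

Min cut value: 5
Partition: S = [0, 1, 2, 3, 4, 5, 6, 7, 8, 9], T = [10, 11]
Cut edges: (9,10)

By max-flow min-cut theorem, max flow = min cut = 5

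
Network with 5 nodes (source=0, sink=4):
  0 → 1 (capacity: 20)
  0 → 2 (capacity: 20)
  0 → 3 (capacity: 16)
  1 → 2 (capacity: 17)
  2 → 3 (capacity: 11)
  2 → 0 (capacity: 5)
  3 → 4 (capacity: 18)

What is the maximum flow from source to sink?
Maximum flow = 18

Max flow: 18

Flow assignment:
  0 → 1: 16/20
  0 → 3: 7/16
  1 → 2: 16/17
  2 → 3: 11/11
  2 → 0: 5/5
  3 → 4: 18/18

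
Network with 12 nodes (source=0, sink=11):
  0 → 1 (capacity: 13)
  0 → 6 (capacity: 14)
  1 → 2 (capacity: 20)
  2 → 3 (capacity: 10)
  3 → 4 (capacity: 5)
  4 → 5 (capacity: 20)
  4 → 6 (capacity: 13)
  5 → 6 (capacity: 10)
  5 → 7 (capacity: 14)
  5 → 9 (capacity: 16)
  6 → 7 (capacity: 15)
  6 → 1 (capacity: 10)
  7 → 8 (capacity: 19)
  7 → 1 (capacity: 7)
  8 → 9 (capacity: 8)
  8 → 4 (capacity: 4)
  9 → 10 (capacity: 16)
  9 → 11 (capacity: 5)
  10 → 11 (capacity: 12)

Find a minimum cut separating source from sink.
Min cut value = 17, edges: (9,11), (10,11)

Min cut value: 17
Partition: S = [0, 1, 2, 3, 4, 5, 6, 7, 8, 9, 10], T = [11]
Cut edges: (9,11), (10,11)

By max-flow min-cut theorem, max flow = min cut = 17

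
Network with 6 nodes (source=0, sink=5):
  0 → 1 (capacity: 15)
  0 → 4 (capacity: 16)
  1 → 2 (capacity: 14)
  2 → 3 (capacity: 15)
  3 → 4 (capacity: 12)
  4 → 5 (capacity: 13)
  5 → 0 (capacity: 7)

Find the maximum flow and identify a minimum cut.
Max flow = 13, Min cut edges: (4,5)

Maximum flow: 13
Minimum cut: (4,5)
Partition: S = [0, 1, 2, 3, 4], T = [5]

Max-flow min-cut theorem verified: both equal 13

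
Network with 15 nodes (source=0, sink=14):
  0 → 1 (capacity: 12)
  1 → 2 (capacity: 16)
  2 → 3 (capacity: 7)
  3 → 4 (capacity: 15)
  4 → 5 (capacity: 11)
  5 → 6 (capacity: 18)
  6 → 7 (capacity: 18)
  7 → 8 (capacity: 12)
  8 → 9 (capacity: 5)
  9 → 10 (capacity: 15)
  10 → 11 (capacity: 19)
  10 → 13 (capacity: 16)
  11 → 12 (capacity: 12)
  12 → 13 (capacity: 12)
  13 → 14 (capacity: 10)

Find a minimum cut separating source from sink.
Min cut value = 5, edges: (8,9)

Min cut value: 5
Partition: S = [0, 1, 2, 3, 4, 5, 6, 7, 8], T = [9, 10, 11, 12, 13, 14]
Cut edges: (8,9)

By max-flow min-cut theorem, max flow = min cut = 5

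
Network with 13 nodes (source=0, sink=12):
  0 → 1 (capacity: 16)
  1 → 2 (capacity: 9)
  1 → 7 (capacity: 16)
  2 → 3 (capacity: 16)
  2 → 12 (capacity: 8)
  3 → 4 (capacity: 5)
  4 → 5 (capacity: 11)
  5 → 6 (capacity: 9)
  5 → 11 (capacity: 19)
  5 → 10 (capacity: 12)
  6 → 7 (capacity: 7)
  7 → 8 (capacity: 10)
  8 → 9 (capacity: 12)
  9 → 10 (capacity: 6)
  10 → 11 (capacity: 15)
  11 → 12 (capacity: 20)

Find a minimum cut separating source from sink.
Min cut value = 15, edges: (1,2), (9,10)

Min cut value: 15
Partition: S = [0, 1, 6, 7, 8, 9], T = [2, 3, 4, 5, 10, 11, 12]
Cut edges: (1,2), (9,10)

By max-flow min-cut theorem, max flow = min cut = 15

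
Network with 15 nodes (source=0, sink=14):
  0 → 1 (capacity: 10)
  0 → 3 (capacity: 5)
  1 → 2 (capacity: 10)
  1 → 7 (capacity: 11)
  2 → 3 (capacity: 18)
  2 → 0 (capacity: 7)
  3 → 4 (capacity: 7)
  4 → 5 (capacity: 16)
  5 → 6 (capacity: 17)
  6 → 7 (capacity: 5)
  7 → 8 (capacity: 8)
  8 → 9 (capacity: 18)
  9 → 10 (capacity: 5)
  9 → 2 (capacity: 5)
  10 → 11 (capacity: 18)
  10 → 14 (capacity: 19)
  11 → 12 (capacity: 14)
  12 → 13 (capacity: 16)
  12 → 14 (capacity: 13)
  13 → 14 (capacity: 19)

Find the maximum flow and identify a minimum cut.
Max flow = 5, Min cut edges: (9,10)

Maximum flow: 5
Minimum cut: (9,10)
Partition: S = [0, 1, 2, 3, 4, 5, 6, 7, 8, 9], T = [10, 11, 12, 13, 14]

Max-flow min-cut theorem verified: both equal 5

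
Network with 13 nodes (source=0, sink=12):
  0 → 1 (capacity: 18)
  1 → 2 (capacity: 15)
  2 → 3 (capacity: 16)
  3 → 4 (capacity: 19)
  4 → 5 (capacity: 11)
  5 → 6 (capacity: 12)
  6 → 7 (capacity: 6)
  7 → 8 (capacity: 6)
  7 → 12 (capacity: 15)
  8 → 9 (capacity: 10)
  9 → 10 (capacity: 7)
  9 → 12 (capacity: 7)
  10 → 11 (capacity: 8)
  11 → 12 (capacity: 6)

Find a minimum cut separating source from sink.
Min cut value = 6, edges: (6,7)

Min cut value: 6
Partition: S = [0, 1, 2, 3, 4, 5, 6], T = [7, 8, 9, 10, 11, 12]
Cut edges: (6,7)

By max-flow min-cut theorem, max flow = min cut = 6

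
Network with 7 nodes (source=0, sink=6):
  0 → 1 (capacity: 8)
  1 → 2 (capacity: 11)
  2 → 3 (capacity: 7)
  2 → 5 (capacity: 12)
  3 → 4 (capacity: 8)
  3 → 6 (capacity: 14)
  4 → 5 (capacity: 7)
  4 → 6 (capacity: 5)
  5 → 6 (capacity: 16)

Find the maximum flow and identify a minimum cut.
Max flow = 8, Min cut edges: (0,1)

Maximum flow: 8
Minimum cut: (0,1)
Partition: S = [0], T = [1, 2, 3, 4, 5, 6]

Max-flow min-cut theorem verified: both equal 8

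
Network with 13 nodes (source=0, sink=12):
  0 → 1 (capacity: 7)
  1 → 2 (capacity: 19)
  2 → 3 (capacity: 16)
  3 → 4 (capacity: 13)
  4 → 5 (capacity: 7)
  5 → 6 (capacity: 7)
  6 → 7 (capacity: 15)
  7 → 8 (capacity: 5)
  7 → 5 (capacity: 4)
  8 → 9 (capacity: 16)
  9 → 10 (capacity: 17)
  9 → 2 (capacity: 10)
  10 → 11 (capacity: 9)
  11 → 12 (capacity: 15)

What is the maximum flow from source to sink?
Maximum flow = 5

Max flow: 5

Flow assignment:
  0 → 1: 5/7
  1 → 2: 5/19
  2 → 3: 5/16
  3 → 4: 5/13
  4 → 5: 5/7
  5 → 6: 5/7
  6 → 7: 5/15
  7 → 8: 5/5
  8 → 9: 5/16
  9 → 10: 5/17
  10 → 11: 5/9
  11 → 12: 5/15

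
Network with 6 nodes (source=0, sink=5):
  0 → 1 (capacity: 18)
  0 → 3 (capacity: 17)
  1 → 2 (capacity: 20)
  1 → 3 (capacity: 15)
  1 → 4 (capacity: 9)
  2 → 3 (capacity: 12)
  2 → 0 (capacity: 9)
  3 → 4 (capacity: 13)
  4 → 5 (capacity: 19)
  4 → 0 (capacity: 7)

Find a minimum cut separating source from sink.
Min cut value = 19, edges: (4,5)

Min cut value: 19
Partition: S = [0, 1, 2, 3, 4], T = [5]
Cut edges: (4,5)

By max-flow min-cut theorem, max flow = min cut = 19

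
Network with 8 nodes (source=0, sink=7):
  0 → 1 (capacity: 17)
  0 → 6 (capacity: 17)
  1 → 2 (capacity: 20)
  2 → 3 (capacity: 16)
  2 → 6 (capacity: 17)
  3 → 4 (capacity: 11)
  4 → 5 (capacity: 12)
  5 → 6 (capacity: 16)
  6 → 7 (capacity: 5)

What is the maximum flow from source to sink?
Maximum flow = 5

Max flow: 5

Flow assignment:
  0 → 1: 5/17
  1 → 2: 5/20
  2 → 6: 5/17
  6 → 7: 5/5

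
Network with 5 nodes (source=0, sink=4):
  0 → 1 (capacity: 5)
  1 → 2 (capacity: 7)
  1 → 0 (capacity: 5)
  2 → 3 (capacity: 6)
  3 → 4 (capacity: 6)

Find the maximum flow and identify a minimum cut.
Max flow = 5, Min cut edges: (0,1)

Maximum flow: 5
Minimum cut: (0,1)
Partition: S = [0], T = [1, 2, 3, 4]

Max-flow min-cut theorem verified: both equal 5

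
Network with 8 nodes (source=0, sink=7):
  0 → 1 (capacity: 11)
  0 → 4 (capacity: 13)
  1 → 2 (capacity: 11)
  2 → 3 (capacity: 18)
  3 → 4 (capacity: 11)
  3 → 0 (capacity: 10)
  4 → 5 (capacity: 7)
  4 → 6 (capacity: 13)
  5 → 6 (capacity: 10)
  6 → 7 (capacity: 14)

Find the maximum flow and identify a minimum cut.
Max flow = 14, Min cut edges: (6,7)

Maximum flow: 14
Minimum cut: (6,7)
Partition: S = [0, 1, 2, 3, 4, 5, 6], T = [7]

Max-flow min-cut theorem verified: both equal 14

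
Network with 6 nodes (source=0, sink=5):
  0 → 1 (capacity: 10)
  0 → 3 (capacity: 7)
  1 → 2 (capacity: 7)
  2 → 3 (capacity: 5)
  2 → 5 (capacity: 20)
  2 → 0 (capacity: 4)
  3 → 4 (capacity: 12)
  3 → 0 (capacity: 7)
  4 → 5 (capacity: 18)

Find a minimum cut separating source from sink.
Min cut value = 14, edges: (0,3), (1,2)

Min cut value: 14
Partition: S = [0, 1], T = [2, 3, 4, 5]
Cut edges: (0,3), (1,2)

By max-flow min-cut theorem, max flow = min cut = 14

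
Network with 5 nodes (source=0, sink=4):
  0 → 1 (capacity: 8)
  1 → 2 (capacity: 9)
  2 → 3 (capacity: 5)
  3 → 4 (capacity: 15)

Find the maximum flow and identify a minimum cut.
Max flow = 5, Min cut edges: (2,3)

Maximum flow: 5
Minimum cut: (2,3)
Partition: S = [0, 1, 2], T = [3, 4]

Max-flow min-cut theorem verified: both equal 5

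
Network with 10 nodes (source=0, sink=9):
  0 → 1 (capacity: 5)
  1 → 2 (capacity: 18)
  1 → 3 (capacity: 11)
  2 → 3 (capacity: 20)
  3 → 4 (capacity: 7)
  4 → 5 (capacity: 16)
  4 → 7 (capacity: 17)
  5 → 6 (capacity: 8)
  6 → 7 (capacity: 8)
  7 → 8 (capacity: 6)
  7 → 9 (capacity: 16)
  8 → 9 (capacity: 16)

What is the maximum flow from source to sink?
Maximum flow = 5

Max flow: 5

Flow assignment:
  0 → 1: 5/5
  1 → 3: 5/11
  3 → 4: 5/7
  4 → 7: 5/17
  7 → 9: 5/16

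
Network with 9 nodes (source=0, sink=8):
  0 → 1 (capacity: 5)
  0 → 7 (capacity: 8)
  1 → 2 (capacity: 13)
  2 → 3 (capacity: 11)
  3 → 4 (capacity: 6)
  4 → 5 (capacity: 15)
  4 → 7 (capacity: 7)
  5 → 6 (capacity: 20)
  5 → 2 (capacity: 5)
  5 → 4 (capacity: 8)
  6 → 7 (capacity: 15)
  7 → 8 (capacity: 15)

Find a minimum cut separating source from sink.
Min cut value = 13, edges: (0,1), (0,7)

Min cut value: 13
Partition: S = [0], T = [1, 2, 3, 4, 5, 6, 7, 8]
Cut edges: (0,1), (0,7)

By max-flow min-cut theorem, max flow = min cut = 13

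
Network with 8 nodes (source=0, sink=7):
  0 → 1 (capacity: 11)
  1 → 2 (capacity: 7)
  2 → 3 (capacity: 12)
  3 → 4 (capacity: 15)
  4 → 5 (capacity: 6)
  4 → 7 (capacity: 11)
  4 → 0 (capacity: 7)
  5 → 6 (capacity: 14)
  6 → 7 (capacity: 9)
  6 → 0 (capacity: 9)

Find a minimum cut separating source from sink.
Min cut value = 7, edges: (1,2)

Min cut value: 7
Partition: S = [0, 1], T = [2, 3, 4, 5, 6, 7]
Cut edges: (1,2)

By max-flow min-cut theorem, max flow = min cut = 7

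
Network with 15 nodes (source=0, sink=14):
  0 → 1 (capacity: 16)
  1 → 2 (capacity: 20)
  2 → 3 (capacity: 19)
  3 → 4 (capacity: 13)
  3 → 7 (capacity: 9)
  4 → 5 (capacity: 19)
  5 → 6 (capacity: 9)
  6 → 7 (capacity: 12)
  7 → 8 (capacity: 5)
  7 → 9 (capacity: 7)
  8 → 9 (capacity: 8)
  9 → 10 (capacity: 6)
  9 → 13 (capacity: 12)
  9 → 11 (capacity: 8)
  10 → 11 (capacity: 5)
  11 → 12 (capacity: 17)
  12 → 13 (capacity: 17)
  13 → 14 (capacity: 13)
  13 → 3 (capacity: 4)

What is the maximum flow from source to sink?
Maximum flow = 12

Max flow: 12

Flow assignment:
  0 → 1: 12/16
  1 → 2: 12/20
  2 → 3: 12/19
  3 → 4: 7/13
  3 → 7: 5/9
  4 → 5: 7/19
  5 → 6: 7/9
  6 → 7: 7/12
  7 → 8: 5/5
  7 → 9: 7/7
  8 → 9: 5/8
  9 → 13: 12/12
  13 → 14: 12/13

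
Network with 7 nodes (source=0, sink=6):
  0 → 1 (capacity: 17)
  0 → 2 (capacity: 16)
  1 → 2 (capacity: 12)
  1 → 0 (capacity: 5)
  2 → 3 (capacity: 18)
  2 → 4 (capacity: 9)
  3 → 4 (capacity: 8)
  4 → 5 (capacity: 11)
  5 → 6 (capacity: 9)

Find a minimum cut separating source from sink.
Min cut value = 9, edges: (5,6)

Min cut value: 9
Partition: S = [0, 1, 2, 3, 4, 5], T = [6]
Cut edges: (5,6)

By max-flow min-cut theorem, max flow = min cut = 9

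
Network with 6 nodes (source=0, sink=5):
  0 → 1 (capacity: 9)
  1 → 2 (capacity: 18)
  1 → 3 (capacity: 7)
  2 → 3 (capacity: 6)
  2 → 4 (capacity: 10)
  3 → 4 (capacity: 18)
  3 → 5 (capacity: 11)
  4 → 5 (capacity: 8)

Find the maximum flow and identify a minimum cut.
Max flow = 9, Min cut edges: (0,1)

Maximum flow: 9
Minimum cut: (0,1)
Partition: S = [0], T = [1, 2, 3, 4, 5]

Max-flow min-cut theorem verified: both equal 9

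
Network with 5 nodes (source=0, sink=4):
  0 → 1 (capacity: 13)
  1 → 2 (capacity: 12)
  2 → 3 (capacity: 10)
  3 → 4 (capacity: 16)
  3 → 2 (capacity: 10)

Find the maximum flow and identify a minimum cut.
Max flow = 10, Min cut edges: (2,3)

Maximum flow: 10
Minimum cut: (2,3)
Partition: S = [0, 1, 2], T = [3, 4]

Max-flow min-cut theorem verified: both equal 10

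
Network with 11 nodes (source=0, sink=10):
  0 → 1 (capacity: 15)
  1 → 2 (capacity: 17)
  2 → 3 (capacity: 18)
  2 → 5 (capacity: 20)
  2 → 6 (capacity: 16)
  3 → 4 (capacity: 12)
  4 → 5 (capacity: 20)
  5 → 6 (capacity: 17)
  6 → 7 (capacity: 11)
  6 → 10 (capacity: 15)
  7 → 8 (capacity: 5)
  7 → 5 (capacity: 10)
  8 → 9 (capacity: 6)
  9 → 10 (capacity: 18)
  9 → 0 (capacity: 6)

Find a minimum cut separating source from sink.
Min cut value = 15, edges: (0,1)

Min cut value: 15
Partition: S = [0], T = [1, 2, 3, 4, 5, 6, 7, 8, 9, 10]
Cut edges: (0,1)

By max-flow min-cut theorem, max flow = min cut = 15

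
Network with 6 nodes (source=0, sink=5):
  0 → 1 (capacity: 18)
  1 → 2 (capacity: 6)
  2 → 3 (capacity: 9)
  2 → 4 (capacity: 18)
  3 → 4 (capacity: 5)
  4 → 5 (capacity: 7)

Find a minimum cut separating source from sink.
Min cut value = 6, edges: (1,2)

Min cut value: 6
Partition: S = [0, 1], T = [2, 3, 4, 5]
Cut edges: (1,2)

By max-flow min-cut theorem, max flow = min cut = 6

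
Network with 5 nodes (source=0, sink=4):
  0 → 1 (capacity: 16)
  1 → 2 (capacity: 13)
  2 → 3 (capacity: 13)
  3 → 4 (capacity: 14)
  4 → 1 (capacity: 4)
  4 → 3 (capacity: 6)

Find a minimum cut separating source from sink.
Min cut value = 13, edges: (2,3)

Min cut value: 13
Partition: S = [0, 1, 2], T = [3, 4]
Cut edges: (2,3)

By max-flow min-cut theorem, max flow = min cut = 13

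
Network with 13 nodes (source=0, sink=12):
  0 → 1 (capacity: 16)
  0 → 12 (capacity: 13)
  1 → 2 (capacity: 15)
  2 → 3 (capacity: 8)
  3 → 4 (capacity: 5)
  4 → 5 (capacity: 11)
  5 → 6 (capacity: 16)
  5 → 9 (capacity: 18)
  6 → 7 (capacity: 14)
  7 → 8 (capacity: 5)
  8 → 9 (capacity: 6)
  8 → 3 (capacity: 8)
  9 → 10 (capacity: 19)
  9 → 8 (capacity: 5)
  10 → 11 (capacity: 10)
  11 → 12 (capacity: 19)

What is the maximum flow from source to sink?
Maximum flow = 18

Max flow: 18

Flow assignment:
  0 → 1: 5/16
  0 → 12: 13/13
  1 → 2: 5/15
  2 → 3: 5/8
  3 → 4: 5/5
  4 → 5: 5/11
  5 → 9: 5/18
  9 → 10: 5/19
  10 → 11: 5/10
  11 → 12: 5/19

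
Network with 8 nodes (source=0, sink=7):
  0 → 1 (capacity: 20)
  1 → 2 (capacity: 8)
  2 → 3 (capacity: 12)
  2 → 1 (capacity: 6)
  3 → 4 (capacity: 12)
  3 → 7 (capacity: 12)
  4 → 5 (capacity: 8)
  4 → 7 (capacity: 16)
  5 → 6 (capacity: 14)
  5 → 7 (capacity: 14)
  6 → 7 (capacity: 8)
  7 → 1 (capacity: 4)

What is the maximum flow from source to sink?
Maximum flow = 8

Max flow: 8

Flow assignment:
  0 → 1: 8/20
  1 → 2: 8/8
  2 → 3: 8/12
  3 → 7: 8/12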